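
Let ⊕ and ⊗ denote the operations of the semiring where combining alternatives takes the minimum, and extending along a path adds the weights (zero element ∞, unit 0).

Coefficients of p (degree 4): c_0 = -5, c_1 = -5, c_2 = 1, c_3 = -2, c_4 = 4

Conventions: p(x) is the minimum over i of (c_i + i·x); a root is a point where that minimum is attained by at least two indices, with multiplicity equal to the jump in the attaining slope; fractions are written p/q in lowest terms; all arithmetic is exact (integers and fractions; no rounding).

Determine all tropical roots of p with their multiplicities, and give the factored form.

hull edge (i=0, c=-5) to (i=1, c=-5): slope 0, span 1
hull edge (i=1, c=-5) to (i=3, c=-2): slope 3/2, span 2
hull edge (i=3, c=-2) to (i=4, c=4): slope 6, span 1
Factored form: p(x) = 4 ⊗ (x ⊕ (-6)) ⊗ (x ⊕ (-3/2)) ⊗ (x ⊕ (-3/2)) ⊗ (x ⊕ 0)
Answer: roots = -6 (mult 1), -3/2 (mult 2), 0 (mult 1)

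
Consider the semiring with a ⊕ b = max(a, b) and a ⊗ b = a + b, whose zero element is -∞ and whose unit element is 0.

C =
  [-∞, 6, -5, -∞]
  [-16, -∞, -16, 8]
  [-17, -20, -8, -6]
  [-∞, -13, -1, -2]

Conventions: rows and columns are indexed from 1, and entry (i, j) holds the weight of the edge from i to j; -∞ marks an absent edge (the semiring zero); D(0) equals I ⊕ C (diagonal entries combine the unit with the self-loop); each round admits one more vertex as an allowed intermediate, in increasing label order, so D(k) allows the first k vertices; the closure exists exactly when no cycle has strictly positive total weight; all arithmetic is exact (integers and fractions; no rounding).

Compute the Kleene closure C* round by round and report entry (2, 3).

D(0):
  [0, 6, -5, -∞]
  [-16, 0, -16, 8]
  [-17, -20, 0, -6]
  [-∞, -13, -1, 0]
D(1):
  [0, 6, -5, -∞]
  [-16, 0, -16, 8]
  [-17, -11, 0, -6]
  [-∞, -13, -1, 0]
D(2):
  [0, 6, -5, 14]
  [-16, 0, -16, 8]
  [-17, -11, 0, -3]
  [-29, -13, -1, 0]
D(3):
  [0, 6, -5, 14]
  [-16, 0, -16, 8]
  [-17, -11, 0, -3]
  [-18, -12, -1, 0]
D(4):
  [0, 6, 13, 14]
  [-10, 0, 7, 8]
  [-17, -11, 0, -3]
  [-18, -12, -1, 0]
Answer: C*[2][3] = 7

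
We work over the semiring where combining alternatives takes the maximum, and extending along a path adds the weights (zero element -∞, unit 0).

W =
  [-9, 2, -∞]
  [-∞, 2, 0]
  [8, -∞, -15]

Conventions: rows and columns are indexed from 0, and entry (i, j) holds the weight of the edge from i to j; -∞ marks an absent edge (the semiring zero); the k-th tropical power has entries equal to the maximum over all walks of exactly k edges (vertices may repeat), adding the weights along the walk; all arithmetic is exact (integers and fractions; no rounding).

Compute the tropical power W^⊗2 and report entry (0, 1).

W^⊗2:
  [-18, 4, 2]
  [8, 4, 2]
  [-1, 10, -30]
Key observation: the optimum is the walk 0->1->1, with weight 2 + 2 = 4.
Optimal value attained by: walk 0->1->1.
Answer: (W^⊗2)[0][1] = 4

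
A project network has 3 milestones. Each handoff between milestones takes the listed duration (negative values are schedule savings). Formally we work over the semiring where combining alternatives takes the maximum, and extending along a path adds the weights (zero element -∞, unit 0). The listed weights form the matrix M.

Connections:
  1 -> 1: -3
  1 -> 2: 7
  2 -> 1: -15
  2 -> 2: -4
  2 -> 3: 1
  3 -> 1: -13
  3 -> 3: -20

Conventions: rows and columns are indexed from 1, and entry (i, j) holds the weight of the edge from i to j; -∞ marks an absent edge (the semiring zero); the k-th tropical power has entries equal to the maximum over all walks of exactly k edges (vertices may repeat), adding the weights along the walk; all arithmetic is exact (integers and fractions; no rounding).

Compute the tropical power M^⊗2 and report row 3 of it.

M^⊗2:
  [-6, 4, 8]
  [-12, -8, -3]
  [-16, -6, -40]
Answer: row 3 of M^⊗2 = [-16, -6, -40]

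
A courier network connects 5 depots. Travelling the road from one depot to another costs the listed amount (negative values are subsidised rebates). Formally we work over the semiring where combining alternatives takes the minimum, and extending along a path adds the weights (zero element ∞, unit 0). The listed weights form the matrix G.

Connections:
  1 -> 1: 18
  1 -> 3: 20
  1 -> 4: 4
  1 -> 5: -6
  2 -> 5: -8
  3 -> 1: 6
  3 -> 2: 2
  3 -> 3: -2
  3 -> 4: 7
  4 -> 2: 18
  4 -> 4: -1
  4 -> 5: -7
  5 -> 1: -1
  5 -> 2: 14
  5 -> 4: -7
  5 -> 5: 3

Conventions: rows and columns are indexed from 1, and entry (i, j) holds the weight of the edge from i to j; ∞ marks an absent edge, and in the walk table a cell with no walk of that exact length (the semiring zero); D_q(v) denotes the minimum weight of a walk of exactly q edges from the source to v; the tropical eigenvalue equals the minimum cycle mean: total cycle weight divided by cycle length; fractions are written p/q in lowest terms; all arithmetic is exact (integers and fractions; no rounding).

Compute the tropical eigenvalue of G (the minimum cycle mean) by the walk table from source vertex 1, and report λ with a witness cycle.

q=0: [0, ∞, ∞, ∞, ∞]
q=1: [18, ∞, 20, 4, -6]
q=2: [-7, 8, 18, -13, -3]
q=3: [-4, 5, 13, -14, -20]
q=4: [-21, -6, 11, -27, -21]
q=5: [-22, -9, -1, -28, -34]
Optimal cycle mean attained by: cycle 4->5->4, total (-7) + (-7), length 2.
Answer: λ = -7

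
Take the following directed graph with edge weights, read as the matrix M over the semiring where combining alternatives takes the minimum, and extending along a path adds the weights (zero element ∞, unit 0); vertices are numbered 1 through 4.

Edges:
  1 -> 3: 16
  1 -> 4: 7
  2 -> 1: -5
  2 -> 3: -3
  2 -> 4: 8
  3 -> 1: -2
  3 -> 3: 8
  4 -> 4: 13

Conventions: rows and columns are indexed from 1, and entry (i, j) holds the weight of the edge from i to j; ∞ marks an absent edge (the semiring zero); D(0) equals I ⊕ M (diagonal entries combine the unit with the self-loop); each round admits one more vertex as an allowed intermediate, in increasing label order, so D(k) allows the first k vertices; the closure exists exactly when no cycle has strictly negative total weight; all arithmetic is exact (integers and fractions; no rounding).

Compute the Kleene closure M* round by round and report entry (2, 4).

D(0):
  [0, ∞, 16, 7]
  [-5, 0, -3, 8]
  [-2, ∞, 0, ∞]
  [∞, ∞, ∞, 0]
D(1):
  [0, ∞, 16, 7]
  [-5, 0, -3, 2]
  [-2, ∞, 0, 5]
  [∞, ∞, ∞, 0]
D(2):
  [0, ∞, 16, 7]
  [-5, 0, -3, 2]
  [-2, ∞, 0, 5]
  [∞, ∞, ∞, 0]
D(3):
  [0, ∞, 16, 7]
  [-5, 0, -3, 2]
  [-2, ∞, 0, 5]
  [∞, ∞, ∞, 0]
D(4):
  [0, ∞, 16, 7]
  [-5, 0, -3, 2]
  [-2, ∞, 0, 5]
  [∞, ∞, ∞, 0]
Answer: M*[2][4] = 2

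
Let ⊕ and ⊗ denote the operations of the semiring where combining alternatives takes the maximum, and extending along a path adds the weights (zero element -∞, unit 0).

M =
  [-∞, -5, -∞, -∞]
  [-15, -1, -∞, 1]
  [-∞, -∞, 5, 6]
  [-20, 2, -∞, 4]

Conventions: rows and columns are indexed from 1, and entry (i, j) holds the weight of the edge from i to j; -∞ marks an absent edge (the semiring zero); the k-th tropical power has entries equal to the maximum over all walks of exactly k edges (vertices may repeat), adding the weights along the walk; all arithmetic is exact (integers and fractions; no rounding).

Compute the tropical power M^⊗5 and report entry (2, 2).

M^⊗2:
  [-20, -6, -∞, -4]
  [-16, 3, -∞, 5]
  [-14, 8, 10, 11]
  [-13, 6, -∞, 8]
M^⊗3:
  [-21, -2, -∞, 0]
  [-12, 7, -∞, 9]
  [-7, 13, 15, 16]
  [-9, 10, -∞, 12]
M^⊗4:
  [-17, 2, -∞, 4]
  [-8, 11, -∞, 13]
  [-2, 18, 20, 21]
  [-5, 14, -∞, 16]
M^⊗5:
  [-13, 6, -∞, 8]
  [-4, 15, -∞, 17]
  [3, 23, 25, 26]
  [-1, 18, -∞, 20]
Key observation: the optimum is the walk 2->4->4->4->4->2, with weight 1 + 4 + 4 + 4 + 2 = 15.
Optimal value attained by: walk 2->4->4->4->4->2.
Answer: (M^⊗5)[2][2] = 15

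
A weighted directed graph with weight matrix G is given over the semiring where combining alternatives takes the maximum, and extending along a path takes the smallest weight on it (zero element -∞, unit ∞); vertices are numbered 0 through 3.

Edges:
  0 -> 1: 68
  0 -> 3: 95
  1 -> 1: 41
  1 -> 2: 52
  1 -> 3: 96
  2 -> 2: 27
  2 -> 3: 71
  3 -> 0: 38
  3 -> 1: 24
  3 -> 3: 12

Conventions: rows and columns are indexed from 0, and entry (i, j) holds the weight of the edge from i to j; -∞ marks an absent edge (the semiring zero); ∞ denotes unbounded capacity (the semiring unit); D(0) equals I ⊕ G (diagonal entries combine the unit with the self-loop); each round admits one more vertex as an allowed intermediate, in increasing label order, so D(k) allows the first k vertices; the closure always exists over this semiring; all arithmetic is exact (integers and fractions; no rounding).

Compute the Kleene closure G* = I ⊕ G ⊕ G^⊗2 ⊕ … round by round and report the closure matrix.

D(0):
  [∞, 68, -∞, 95]
  [-∞, ∞, 52, 96]
  [-∞, -∞, ∞, 71]
  [38, 24, -∞, ∞]
D(1):
  [∞, 68, -∞, 95]
  [-∞, ∞, 52, 96]
  [-∞, -∞, ∞, 71]
  [38, 38, -∞, ∞]
D(2):
  [∞, 68, 52, 95]
  [-∞, ∞, 52, 96]
  [-∞, -∞, ∞, 71]
  [38, 38, 38, ∞]
D(3):
  [∞, 68, 52, 95]
  [-∞, ∞, 52, 96]
  [-∞, -∞, ∞, 71]
  [38, 38, 38, ∞]
D(4):
  [∞, 68, 52, 95]
  [38, ∞, 52, 96]
  [38, 38, ∞, 71]
  [38, 38, 38, ∞]
Answer: G* = [[∞, 68, 52, 95], [38, ∞, 52, 96], [38, 38, ∞, 71], [38, 38, 38, ∞]]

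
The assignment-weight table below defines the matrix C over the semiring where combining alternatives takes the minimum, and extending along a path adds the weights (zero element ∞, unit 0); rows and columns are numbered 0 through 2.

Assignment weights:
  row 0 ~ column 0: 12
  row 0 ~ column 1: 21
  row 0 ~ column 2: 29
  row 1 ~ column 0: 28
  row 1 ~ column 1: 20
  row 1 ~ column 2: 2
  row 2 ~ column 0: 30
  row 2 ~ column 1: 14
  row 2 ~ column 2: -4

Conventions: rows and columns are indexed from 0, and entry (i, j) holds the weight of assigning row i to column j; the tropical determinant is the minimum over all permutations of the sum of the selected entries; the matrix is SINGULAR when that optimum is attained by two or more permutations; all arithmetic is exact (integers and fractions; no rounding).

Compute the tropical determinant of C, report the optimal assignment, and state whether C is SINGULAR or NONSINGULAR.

σ = (0, 1, 2): 12 + 20 + (-4) = 28
σ = (0, 2, 1): 12 + 2 + 14 = 28
σ = (1, 0, 2): 21 + 28 + (-4) = 45
σ = (1, 2, 0): 21 + 2 + 30 = 53
σ = (2, 0, 1): 29 + 28 + 14 = 71
σ = (2, 1, 0): 29 + 20 + 30 = 79
Optimal value attained by: σ = (0, 1, 2).
Answer: det⊕(C) = 28; verdict: SINGULAR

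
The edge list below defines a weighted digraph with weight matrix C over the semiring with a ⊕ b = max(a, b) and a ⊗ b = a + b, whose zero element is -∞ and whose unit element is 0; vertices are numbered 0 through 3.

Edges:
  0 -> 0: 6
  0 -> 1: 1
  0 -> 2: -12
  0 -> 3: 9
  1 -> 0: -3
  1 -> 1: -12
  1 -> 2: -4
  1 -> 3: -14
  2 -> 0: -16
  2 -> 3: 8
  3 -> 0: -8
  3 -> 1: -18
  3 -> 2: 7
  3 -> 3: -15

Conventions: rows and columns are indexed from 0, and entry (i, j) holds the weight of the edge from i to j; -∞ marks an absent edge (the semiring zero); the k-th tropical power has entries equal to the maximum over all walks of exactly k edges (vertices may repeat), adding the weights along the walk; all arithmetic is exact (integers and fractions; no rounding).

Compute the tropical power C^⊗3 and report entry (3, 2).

C^⊗2:
  [12, 7, 16, 15]
  [3, -2, -7, 6]
  [0, -10, 15, -7]
  [-2, -7, -8, 15]
C^⊗3:
  [18, 13, 22, 24]
  [9, 4, 13, 12]
  [6, 1, 0, 23]
  [7, -1, 22, 7]
Key observation: the optimum is the walk 3->2->3->2, with weight 7 + 8 + 7 = 22.
Optimal value attained by: walk 3->2->3->2.
Answer: (C^⊗3)[3][2] = 22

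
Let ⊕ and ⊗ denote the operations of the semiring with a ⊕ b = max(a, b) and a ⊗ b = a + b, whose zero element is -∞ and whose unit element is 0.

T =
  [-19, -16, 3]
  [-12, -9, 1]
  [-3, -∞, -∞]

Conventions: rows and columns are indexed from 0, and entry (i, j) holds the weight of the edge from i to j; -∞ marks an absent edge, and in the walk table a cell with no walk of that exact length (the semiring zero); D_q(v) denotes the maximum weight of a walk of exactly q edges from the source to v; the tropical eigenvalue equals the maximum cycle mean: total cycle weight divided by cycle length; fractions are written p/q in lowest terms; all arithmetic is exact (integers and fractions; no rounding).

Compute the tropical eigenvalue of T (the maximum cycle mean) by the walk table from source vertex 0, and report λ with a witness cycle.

q=0: [0, -∞, -∞]
q=1: [-19, -16, 3]
q=2: [0, -25, -15]
q=3: [-18, -16, 3]
Optimal cycle mean attained by: cycle 0->2->0, total 3 + (-3), length 2.
Answer: λ = 0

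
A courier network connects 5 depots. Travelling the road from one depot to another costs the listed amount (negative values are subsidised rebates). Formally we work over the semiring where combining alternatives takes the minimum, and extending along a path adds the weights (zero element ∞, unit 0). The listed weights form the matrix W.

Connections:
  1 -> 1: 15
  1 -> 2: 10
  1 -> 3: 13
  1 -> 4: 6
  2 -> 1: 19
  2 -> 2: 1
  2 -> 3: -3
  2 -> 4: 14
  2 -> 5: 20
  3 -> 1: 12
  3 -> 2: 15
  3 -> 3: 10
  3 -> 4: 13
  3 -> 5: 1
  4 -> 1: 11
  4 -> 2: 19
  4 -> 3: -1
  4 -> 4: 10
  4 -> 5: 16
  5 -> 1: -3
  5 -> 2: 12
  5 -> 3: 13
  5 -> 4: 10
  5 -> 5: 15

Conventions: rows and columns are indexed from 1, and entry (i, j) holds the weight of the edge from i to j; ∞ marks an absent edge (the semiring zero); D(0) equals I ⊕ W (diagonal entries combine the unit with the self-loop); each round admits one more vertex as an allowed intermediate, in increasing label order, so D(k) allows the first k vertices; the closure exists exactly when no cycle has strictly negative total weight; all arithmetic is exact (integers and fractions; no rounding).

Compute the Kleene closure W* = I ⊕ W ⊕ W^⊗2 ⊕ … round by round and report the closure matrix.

D(0):
  [0, 10, 13, 6, ∞]
  [19, 0, -3, 14, 20]
  [12, 15, 0, 13, 1]
  [11, 19, -1, 0, 16]
  [-3, 12, 13, 10, 0]
D(1):
  [0, 10, 13, 6, ∞]
  [19, 0, -3, 14, 20]
  [12, 15, 0, 13, 1]
  [11, 19, -1, 0, 16]
  [-3, 7, 10, 3, 0]
D(2):
  [0, 10, 7, 6, 30]
  [19, 0, -3, 14, 20]
  [12, 15, 0, 13, 1]
  [11, 19, -1, 0, 16]
  [-3, 7, 4, 3, 0]
D(3):
  [0, 10, 7, 6, 8]
  [9, 0, -3, 10, -2]
  [12, 15, 0, 13, 1]
  [11, 14, -1, 0, 0]
  [-3, 7, 4, 3, 0]
D(4):
  [0, 10, 5, 6, 6]
  [9, 0, -3, 10, -2]
  [12, 15, 0, 13, 1]
  [11, 14, -1, 0, 0]
  [-3, 7, 2, 3, 0]
D(5):
  [0, 10, 5, 6, 6]
  [-5, 0, -3, 1, -2]
  [-2, 8, 0, 4, 1]
  [-3, 7, -1, 0, 0]
  [-3, 7, 2, 3, 0]
Answer: W* = [[0, 10, 5, 6, 6], [-5, 0, -3, 1, -2], [-2, 8, 0, 4, 1], [-3, 7, -1, 0, 0], [-3, 7, 2, 3, 0]]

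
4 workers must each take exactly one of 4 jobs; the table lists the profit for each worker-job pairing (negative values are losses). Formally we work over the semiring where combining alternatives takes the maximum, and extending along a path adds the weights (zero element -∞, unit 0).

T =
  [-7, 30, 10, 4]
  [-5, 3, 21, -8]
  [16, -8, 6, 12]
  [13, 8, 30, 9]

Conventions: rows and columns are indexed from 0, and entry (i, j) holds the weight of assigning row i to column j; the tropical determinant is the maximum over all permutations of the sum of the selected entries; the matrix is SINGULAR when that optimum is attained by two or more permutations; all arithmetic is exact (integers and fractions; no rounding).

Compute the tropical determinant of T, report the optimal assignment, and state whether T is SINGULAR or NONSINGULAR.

σ = (0, 1, 2, 3): (-7) + 3 + 6 + 9 = 11
σ = (0, 1, 3, 2): (-7) + 3 + 12 + 30 = 38
σ = (0, 2, 1, 3): (-7) + 21 + (-8) + 9 = 15
σ = (0, 2, 3, 1): (-7) + 21 + 12 + 8 = 34
σ = (0, 3, 1, 2): (-7) + (-8) + (-8) + 30 = 7
σ = (0, 3, 2, 1): (-7) + (-8) + 6 + 8 = -1
σ = (1, 0, 2, 3): 30 + (-5) + 6 + 9 = 40
σ = (1, 0, 3, 2): 30 + (-5) + 12 + 30 = 67
σ = (1, 2, 0, 3): 30 + 21 + 16 + 9 = 76
σ = (1, 2, 3, 0): 30 + 21 + 12 + 13 = 76
σ = (1, 3, 0, 2): 30 + (-8) + 16 + 30 = 68
σ = (1, 3, 2, 0): 30 + (-8) + 6 + 13 = 41
σ = (2, 0, 1, 3): 10 + (-5) + (-8) + 9 = 6
σ = (2, 0, 3, 1): 10 + (-5) + 12 + 8 = 25
σ = (2, 1, 0, 3): 10 + 3 + 16 + 9 = 38
σ = (2, 1, 3, 0): 10 + 3 + 12 + 13 = 38
σ = (2, 3, 0, 1): 10 + (-8) + 16 + 8 = 26
σ = (2, 3, 1, 0): 10 + (-8) + (-8) + 13 = 7
σ = (3, 0, 1, 2): 4 + (-5) + (-8) + 30 = 21
σ = (3, 0, 2, 1): 4 + (-5) + 6 + 8 = 13
σ = (3, 1, 0, 2): 4 + 3 + 16 + 30 = 53
σ = (3, 1, 2, 0): 4 + 3 + 6 + 13 = 26
σ = (3, 2, 0, 1): 4 + 21 + 16 + 8 = 49
σ = (3, 2, 1, 0): 4 + 21 + (-8) + 13 = 30
Optimal value attained by: σ = (1, 2, 0, 3).
Answer: det⊕(T) = 76; verdict: SINGULAR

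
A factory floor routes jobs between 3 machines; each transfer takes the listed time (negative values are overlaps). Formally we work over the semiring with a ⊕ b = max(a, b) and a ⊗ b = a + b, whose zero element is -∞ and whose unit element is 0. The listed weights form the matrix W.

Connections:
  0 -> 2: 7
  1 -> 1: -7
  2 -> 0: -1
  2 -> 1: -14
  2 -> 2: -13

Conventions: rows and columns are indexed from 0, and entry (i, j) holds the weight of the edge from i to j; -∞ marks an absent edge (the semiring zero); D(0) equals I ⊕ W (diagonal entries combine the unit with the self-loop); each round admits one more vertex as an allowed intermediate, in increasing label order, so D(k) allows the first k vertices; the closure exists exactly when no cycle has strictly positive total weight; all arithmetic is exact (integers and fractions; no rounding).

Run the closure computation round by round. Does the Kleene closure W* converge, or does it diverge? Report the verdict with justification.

D(0):
  [0, -∞, 7]
  [-∞, 0, -∞]
  [-1, -14, 0]
Detection: at round 1, diagonal entry (2, 2) turns strictly positive.
Key observation: the cycle 2->0->2 has total weight (-1) + 7, which is strictly positive.
Answer: DIVERGES — positive cycle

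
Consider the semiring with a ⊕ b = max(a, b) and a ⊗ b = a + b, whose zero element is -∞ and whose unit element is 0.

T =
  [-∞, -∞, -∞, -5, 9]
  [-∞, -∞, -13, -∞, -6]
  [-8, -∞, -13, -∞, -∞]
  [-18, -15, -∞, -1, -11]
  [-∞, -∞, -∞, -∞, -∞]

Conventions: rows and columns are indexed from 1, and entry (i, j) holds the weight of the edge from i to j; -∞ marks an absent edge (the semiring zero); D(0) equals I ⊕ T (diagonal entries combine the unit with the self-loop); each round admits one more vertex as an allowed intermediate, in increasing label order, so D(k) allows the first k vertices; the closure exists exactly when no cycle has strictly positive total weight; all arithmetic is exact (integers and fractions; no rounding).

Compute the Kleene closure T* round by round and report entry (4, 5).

D(0):
  [0, -∞, -∞, -5, 9]
  [-∞, 0, -13, -∞, -6]
  [-8, -∞, 0, -∞, -∞]
  [-18, -15, -∞, 0, -11]
  [-∞, -∞, -∞, -∞, 0]
D(1):
  [0, -∞, -∞, -5, 9]
  [-∞, 0, -13, -∞, -6]
  [-8, -∞, 0, -13, 1]
  [-18, -15, -∞, 0, -9]
  [-∞, -∞, -∞, -∞, 0]
D(2):
  [0, -∞, -∞, -5, 9]
  [-∞, 0, -13, -∞, -6]
  [-8, -∞, 0, -13, 1]
  [-18, -15, -28, 0, -9]
  [-∞, -∞, -∞, -∞, 0]
D(3):
  [0, -∞, -∞, -5, 9]
  [-21, 0, -13, -26, -6]
  [-8, -∞, 0, -13, 1]
  [-18, -15, -28, 0, -9]
  [-∞, -∞, -∞, -∞, 0]
D(4):
  [0, -20, -33, -5, 9]
  [-21, 0, -13, -26, -6]
  [-8, -28, 0, -13, 1]
  [-18, -15, -28, 0, -9]
  [-∞, -∞, -∞, -∞, 0]
D(5):
  [0, -20, -33, -5, 9]
  [-21, 0, -13, -26, -6]
  [-8, -28, 0, -13, 1]
  [-18, -15, -28, 0, -9]
  [-∞, -∞, -∞, -∞, 0]
Answer: T*[4][5] = -9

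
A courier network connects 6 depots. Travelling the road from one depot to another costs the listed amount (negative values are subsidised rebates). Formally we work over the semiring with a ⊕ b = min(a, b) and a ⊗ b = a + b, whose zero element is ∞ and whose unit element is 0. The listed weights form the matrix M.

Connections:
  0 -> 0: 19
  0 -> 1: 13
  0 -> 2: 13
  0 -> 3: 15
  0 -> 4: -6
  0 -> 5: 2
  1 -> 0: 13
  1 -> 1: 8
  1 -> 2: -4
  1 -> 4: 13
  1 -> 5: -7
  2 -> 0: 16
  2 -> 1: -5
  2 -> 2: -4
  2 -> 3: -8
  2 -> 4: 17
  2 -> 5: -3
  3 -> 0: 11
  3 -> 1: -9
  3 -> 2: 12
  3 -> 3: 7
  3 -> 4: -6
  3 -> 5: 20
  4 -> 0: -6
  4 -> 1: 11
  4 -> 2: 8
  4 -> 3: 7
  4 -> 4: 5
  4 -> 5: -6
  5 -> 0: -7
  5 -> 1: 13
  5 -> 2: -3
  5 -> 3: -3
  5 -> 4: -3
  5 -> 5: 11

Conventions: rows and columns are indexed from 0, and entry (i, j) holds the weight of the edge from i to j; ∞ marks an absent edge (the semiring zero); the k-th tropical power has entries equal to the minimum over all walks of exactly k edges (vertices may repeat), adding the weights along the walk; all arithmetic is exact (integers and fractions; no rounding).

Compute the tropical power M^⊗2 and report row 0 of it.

M^⊗2:
  [-12, 5, -1, -1, -1, -12]
  [-14, -9, -10, -12, -10, -7]
  [-10, -17, -9, -12, -14, -12]
  [-12, -2, -13, 1, -1, -16]
  [-13, -2, -9, -9, -12, -4]
  [-9, -12, -7, -11, -13, -9]
Answer: row 0 of M^⊗2 = [-12, 5, -1, -1, -1, -12]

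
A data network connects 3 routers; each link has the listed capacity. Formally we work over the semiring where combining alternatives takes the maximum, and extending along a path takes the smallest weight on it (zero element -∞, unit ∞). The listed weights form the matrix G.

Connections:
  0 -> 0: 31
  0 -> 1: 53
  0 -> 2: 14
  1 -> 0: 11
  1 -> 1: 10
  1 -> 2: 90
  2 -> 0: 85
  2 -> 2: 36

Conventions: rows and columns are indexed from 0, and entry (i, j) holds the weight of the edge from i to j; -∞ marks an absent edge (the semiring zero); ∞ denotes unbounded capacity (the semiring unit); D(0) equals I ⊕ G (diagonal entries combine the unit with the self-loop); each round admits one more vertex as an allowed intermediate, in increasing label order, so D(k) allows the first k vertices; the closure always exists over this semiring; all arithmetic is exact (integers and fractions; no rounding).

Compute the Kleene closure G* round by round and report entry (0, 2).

D(0):
  [∞, 53, 14]
  [11, ∞, 90]
  [85, -∞, ∞]
D(1):
  [∞, 53, 14]
  [11, ∞, 90]
  [85, 53, ∞]
D(2):
  [∞, 53, 53]
  [11, ∞, 90]
  [85, 53, ∞]
D(3):
  [∞, 53, 53]
  [85, ∞, 90]
  [85, 53, ∞]
Answer: G*[0][2] = 53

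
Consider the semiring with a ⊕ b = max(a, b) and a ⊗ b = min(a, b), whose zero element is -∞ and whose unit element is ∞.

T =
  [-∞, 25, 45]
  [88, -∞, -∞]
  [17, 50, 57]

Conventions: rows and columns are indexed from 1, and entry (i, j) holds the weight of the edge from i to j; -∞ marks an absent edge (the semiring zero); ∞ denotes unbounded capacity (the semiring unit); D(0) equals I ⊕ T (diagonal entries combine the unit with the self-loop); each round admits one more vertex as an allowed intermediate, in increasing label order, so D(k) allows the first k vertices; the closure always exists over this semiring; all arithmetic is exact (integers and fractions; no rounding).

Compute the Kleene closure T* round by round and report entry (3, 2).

D(0):
  [∞, 25, 45]
  [88, ∞, -∞]
  [17, 50, ∞]
D(1):
  [∞, 25, 45]
  [88, ∞, 45]
  [17, 50, ∞]
D(2):
  [∞, 25, 45]
  [88, ∞, 45]
  [50, 50, ∞]
D(3):
  [∞, 45, 45]
  [88, ∞, 45]
  [50, 50, ∞]
Answer: T*[3][2] = 50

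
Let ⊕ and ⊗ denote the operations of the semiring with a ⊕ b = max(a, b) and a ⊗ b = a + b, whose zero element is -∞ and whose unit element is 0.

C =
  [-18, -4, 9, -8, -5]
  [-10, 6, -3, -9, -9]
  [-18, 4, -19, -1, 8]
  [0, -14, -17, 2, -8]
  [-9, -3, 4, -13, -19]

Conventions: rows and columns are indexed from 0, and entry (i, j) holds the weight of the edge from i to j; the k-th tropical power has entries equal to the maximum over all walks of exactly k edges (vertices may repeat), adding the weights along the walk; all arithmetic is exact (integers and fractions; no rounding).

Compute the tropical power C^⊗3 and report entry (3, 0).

C^⊗2:
  [-8, 13, -1, 8, 17]
  [-4, 12, 3, -3, 5]
  [-1, 10, 12, 1, -5]
  [2, -4, 9, 4, -5]
  [-13, 8, 0, 3, 12]
C^⊗3:
  [8, 19, 21, 10, 7]
  [2, 18, 9, 3, 11]
  [1, 16, 8, 11, 20]
  [4, 13, 11, 8, 17]
  [3, 14, 16, 5, 8]
Key observation: the optimum is the walk 3->3->3->0, with weight 2 + 2 + 0 = 4.
Optimal value attained by: walk 3->3->3->0.
Answer: (C^⊗3)[3][0] = 4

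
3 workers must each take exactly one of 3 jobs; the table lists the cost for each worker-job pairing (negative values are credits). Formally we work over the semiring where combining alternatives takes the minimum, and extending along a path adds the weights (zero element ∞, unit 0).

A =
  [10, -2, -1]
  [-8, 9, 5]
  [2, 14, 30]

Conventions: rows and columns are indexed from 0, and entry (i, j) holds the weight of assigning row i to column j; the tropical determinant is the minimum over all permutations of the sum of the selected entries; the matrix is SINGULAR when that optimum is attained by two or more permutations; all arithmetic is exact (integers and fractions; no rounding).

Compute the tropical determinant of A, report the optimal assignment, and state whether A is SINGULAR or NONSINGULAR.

σ = (0, 1, 2): 10 + 9 + 30 = 49
σ = (0, 2, 1): 10 + 5 + 14 = 29
σ = (1, 0, 2): (-2) + (-8) + 30 = 20
σ = (1, 2, 0): (-2) + 5 + 2 = 5
σ = (2, 0, 1): (-1) + (-8) + 14 = 5
σ = (2, 1, 0): (-1) + 9 + 2 = 10
Optimal value attained by: σ = (1, 2, 0).
Answer: det⊕(A) = 5; verdict: SINGULAR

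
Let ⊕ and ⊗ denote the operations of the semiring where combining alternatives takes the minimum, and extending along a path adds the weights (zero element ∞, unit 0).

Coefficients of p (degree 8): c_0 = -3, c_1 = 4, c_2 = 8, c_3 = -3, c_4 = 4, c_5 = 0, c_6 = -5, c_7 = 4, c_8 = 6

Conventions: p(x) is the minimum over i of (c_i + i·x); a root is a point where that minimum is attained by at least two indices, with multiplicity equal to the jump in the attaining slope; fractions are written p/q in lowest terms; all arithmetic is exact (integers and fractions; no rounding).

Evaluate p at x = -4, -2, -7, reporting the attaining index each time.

p(-4) = min(-3+0·(-4)=-3, 4+1·(-4)=0, 8+2·(-4)=0, -3+3·(-4)=-15, 4+4·(-4)=-12, 0+5·(-4)=-20, -5+6·(-4)=-29, 4+7·(-4)=-24, 6+8·(-4)=-26) = -29 (attained by i=6)
p(-2) = min(-3+0·(-2)=-3, 4+1·(-2)=2, 8+2·(-2)=4, -3+3·(-2)=-9, 4+4·(-2)=-4, 0+5·(-2)=-10, -5+6·(-2)=-17, 4+7·(-2)=-10, 6+8·(-2)=-10) = -17 (attained by i=6)
p(-7) = min(-3+0·(-7)=-3, 4+1·(-7)=-3, 8+2·(-7)=-6, -3+3·(-7)=-24, 4+4·(-7)=-24, 0+5·(-7)=-35, -5+6·(-7)=-47, 4+7·(-7)=-45, 6+8·(-7)=-50) = -50 (attained by i=8)
Answer: p(-4) = -29; p(-2) = -17; p(-7) = -50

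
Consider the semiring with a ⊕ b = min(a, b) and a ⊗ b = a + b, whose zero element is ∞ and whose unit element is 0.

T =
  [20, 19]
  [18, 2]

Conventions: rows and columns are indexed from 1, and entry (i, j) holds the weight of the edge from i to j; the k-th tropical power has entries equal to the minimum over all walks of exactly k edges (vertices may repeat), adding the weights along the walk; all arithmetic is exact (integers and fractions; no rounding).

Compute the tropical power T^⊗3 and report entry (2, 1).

T^⊗2:
  [37, 21]
  [20, 4]
T^⊗3:
  [39, 23]
  [22, 6]
Key observation: the optimum is the walk 2->2->2->1, with weight 2 + 2 + 18 = 22.
Optimal value attained by: walk 2->2->2->1.
Answer: (T^⊗3)[2][1] = 22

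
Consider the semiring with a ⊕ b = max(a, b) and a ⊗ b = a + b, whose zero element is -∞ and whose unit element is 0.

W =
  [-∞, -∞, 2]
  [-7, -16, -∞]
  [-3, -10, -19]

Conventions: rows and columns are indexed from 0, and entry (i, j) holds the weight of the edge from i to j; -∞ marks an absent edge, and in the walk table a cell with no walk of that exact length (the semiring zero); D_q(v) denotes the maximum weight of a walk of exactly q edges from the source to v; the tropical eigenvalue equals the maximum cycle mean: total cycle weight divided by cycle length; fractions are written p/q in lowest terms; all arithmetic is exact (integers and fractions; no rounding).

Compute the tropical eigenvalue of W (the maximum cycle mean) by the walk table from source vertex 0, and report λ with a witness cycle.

q=0: [0, -∞, -∞]
q=1: [-∞, -∞, 2]
q=2: [-1, -8, -17]
q=3: [-15, -24, 1]
Optimal cycle mean attained by: cycle 0->2->0, total 2 + (-3), length 2.
Answer: λ = -1/2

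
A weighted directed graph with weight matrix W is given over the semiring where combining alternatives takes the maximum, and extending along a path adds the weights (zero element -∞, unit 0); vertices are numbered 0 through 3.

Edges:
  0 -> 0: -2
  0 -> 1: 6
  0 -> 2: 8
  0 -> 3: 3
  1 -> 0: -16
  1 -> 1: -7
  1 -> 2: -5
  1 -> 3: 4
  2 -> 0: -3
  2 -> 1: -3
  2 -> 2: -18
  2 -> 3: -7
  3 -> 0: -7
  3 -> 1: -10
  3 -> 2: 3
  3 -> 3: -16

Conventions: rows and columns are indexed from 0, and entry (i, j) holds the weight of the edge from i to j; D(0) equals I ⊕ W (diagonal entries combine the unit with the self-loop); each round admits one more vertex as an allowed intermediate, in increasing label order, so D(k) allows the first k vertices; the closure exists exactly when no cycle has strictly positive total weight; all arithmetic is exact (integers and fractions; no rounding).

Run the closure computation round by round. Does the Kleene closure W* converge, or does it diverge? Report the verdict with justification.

D(0):
  [0, 6, 8, 3]
  [-16, 0, -5, 4]
  [-3, -3, 0, -7]
  [-7, -10, 3, 0]
Detection: at round 1, diagonal entry (2, 2) turns strictly positive.
Key observation: the cycle 2->0->2 has total weight (-3) + 8, which is strictly positive.
Answer: DIVERGES — positive cycle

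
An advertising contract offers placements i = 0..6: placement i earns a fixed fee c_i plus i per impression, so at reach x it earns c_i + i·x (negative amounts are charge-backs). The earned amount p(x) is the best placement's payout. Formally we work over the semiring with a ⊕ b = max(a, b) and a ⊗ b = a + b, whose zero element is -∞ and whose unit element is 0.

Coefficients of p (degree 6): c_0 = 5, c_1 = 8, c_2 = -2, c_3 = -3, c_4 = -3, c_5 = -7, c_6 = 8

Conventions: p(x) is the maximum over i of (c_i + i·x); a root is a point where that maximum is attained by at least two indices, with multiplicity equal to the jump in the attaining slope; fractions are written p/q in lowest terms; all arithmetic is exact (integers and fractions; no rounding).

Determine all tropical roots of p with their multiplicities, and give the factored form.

hull edge (i=0, c=5) to (i=1, c=8): slope 3, span 1
hull edge (i=1, c=8) to (i=6, c=8): slope 0, span 5
Factored form: p(x) = 8 ⊗ (x ⊕ (-3)) ⊗ (x ⊕ 0) ⊗ (x ⊕ 0) ⊗ (x ⊕ 0) ⊗ (x ⊕ 0) ⊗ (x ⊕ 0)
Answer: roots = -3 (mult 1), 0 (mult 5)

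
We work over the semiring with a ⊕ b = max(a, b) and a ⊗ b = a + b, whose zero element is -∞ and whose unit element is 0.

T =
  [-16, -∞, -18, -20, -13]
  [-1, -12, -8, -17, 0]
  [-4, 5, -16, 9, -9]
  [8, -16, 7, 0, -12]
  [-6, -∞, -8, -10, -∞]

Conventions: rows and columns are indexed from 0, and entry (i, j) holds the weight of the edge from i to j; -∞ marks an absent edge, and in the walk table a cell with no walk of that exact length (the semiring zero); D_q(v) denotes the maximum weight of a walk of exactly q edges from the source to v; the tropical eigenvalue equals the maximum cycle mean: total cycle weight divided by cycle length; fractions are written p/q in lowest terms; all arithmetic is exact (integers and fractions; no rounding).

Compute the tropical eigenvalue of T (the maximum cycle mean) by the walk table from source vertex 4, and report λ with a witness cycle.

q=0: [-∞, -∞, -∞, -∞, 0]
q=1: [-6, -∞, -8, -10, -∞]
q=2: [-2, -3, -3, 1, -17]
q=3: [9, 2, 8, 6, -3]
q=4: [14, 13, 13, 17, 2]
q=5: [25, 18, 24, 22, 13]
Optimal cycle mean attained by: cycle 2->3->2, total 9 + 7, length 2.
Answer: λ = 8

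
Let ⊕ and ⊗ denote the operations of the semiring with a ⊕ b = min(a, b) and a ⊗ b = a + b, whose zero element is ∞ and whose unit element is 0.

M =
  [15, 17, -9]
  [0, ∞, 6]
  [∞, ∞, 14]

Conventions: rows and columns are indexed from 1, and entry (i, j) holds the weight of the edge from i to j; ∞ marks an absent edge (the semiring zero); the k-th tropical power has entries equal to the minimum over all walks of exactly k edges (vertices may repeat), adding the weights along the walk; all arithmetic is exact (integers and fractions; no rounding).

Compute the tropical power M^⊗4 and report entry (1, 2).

M^⊗2:
  [17, 32, 5]
  [15, 17, -9]
  [∞, ∞, 28]
M^⊗3:
  [32, 34, 8]
  [17, 32, 5]
  [∞, ∞, 42]
M^⊗4:
  [34, 49, 22]
  [32, 34, 8]
  [∞, ∞, 56]
Key observation: the optimum is the walk 1->1->2->1->2, with weight 15 + 17 + 0 + 17 = 49.
Optimal value attained by: walk 1->1->2->1->2.
Answer: (M^⊗4)[1][2] = 49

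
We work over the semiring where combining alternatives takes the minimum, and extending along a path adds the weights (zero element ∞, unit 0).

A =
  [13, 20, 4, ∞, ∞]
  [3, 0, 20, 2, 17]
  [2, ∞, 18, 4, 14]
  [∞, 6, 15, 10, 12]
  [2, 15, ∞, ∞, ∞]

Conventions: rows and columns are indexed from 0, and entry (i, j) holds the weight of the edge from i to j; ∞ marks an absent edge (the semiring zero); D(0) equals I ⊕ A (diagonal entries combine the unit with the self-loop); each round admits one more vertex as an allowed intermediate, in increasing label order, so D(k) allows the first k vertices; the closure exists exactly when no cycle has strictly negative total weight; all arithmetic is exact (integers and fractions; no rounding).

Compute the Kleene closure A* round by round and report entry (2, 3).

D(0):
  [0, 20, 4, ∞, ∞]
  [3, 0, 20, 2, 17]
  [2, ∞, 0, 4, 14]
  [∞, 6, 15, 0, 12]
  [2, 15, ∞, ∞, 0]
D(1):
  [0, 20, 4, ∞, ∞]
  [3, 0, 7, 2, 17]
  [2, 22, 0, 4, 14]
  [∞, 6, 15, 0, 12]
  [2, 15, 6, ∞, 0]
D(2):
  [0, 20, 4, 22, 37]
  [3, 0, 7, 2, 17]
  [2, 22, 0, 4, 14]
  [9, 6, 13, 0, 12]
  [2, 15, 6, 17, 0]
D(3):
  [0, 20, 4, 8, 18]
  [3, 0, 7, 2, 17]
  [2, 22, 0, 4, 14]
  [9, 6, 13, 0, 12]
  [2, 15, 6, 10, 0]
D(4):
  [0, 14, 4, 8, 18]
  [3, 0, 7, 2, 14]
  [2, 10, 0, 4, 14]
  [9, 6, 13, 0, 12]
  [2, 15, 6, 10, 0]
D(5):
  [0, 14, 4, 8, 18]
  [3, 0, 7, 2, 14]
  [2, 10, 0, 4, 14]
  [9, 6, 13, 0, 12]
  [2, 15, 6, 10, 0]
Answer: A*[2][3] = 4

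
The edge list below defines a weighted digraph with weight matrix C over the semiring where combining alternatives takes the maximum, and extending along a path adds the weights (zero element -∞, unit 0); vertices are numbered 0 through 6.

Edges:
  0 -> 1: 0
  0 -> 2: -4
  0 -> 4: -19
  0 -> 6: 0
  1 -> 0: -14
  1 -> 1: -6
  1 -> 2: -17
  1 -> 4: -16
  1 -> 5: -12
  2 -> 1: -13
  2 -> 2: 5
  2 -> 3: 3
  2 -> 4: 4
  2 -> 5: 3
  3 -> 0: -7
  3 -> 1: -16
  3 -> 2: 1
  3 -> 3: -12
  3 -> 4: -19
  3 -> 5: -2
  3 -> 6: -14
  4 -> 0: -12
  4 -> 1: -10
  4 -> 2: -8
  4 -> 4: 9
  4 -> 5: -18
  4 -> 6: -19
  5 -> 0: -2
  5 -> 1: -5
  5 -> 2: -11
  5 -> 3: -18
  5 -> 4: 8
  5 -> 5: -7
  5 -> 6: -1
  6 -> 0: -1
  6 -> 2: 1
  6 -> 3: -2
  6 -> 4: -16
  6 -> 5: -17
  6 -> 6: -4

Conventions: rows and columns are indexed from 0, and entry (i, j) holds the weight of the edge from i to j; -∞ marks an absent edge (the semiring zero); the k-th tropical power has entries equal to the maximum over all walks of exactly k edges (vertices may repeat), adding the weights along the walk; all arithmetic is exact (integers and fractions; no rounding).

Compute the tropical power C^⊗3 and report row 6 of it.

C^⊗2:
  [-1, -6, 1, -1, 0, -1, -4]
  [-14, -12, -12, -14, -4, -14, -13]
  [1, -2, 10, 8, 13, 8, 2]
  [-4, -7, 6, 4, 6, 4, -3]
  [-3, -1, 1, -5, 18, -5, -10]
  [-2, -2, 0, -3, 17, -8, -2]
  [-5, -1, 6, 4, 5, 4, -1]
C^⊗3:
  [-3, -1, 6, 4, 9, 4, -1]
  [-14, -14, -7, -9, 5, -9, -14]
  [6, 3, 15, 13, 22, 13, 7]
  [2, -1, 11, 9, 15, 9, 3]
  [6, 8, 10, 4, 27, 4, -1]
  [5, 7, 9, 3, 26, 3, -2]
  [2, -1, 11, 9, 14, 9, 3]
Answer: row 6 of C^⊗3 = [2, -1, 11, 9, 14, 9, 3]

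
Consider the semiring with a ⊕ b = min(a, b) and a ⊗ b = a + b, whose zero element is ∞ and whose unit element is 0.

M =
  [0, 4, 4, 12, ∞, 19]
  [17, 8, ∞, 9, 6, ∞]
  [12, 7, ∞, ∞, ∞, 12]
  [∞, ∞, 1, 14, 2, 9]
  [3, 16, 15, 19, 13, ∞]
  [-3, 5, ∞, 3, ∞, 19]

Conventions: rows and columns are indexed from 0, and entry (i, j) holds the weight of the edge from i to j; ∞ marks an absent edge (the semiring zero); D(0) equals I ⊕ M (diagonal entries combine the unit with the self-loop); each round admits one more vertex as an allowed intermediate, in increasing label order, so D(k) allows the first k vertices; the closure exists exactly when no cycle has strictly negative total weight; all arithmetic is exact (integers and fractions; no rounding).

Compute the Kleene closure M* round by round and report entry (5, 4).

D(0):
  [0, 4, 4, 12, ∞, 19]
  [17, 0, ∞, 9, 6, ∞]
  [12, 7, 0, ∞, ∞, 12]
  [∞, ∞, 1, 0, 2, 9]
  [3, 16, 15, 19, 0, ∞]
  [-3, 5, ∞, 3, ∞, 0]
D(1):
  [0, 4, 4, 12, ∞, 19]
  [17, 0, 21, 9, 6, 36]
  [12, 7, 0, 24, ∞, 12]
  [∞, ∞, 1, 0, 2, 9]
  [3, 7, 7, 15, 0, 22]
  [-3, 1, 1, 3, ∞, 0]
D(2):
  [0, 4, 4, 12, 10, 19]
  [17, 0, 21, 9, 6, 36]
  [12, 7, 0, 16, 13, 12]
  [∞, ∞, 1, 0, 2, 9]
  [3, 7, 7, 15, 0, 22]
  [-3, 1, 1, 3, 7, 0]
D(3):
  [0, 4, 4, 12, 10, 16]
  [17, 0, 21, 9, 6, 33]
  [12, 7, 0, 16, 13, 12]
  [13, 8, 1, 0, 2, 9]
  [3, 7, 7, 15, 0, 19]
  [-3, 1, 1, 3, 7, 0]
D(4):
  [0, 4, 4, 12, 10, 16]
  [17, 0, 10, 9, 6, 18]
  [12, 7, 0, 16, 13, 12]
  [13, 8, 1, 0, 2, 9]
  [3, 7, 7, 15, 0, 19]
  [-3, 1, 1, 3, 5, 0]
D(5):
  [0, 4, 4, 12, 10, 16]
  [9, 0, 10, 9, 6, 18]
  [12, 7, 0, 16, 13, 12]
  [5, 8, 1, 0, 2, 9]
  [3, 7, 7, 15, 0, 19]
  [-3, 1, 1, 3, 5, 0]
D(6):
  [0, 4, 4, 12, 10, 16]
  [9, 0, 10, 9, 6, 18]
  [9, 7, 0, 15, 13, 12]
  [5, 8, 1, 0, 2, 9]
  [3, 7, 7, 15, 0, 19]
  [-3, 1, 1, 3, 5, 0]
Answer: M*[5][4] = 5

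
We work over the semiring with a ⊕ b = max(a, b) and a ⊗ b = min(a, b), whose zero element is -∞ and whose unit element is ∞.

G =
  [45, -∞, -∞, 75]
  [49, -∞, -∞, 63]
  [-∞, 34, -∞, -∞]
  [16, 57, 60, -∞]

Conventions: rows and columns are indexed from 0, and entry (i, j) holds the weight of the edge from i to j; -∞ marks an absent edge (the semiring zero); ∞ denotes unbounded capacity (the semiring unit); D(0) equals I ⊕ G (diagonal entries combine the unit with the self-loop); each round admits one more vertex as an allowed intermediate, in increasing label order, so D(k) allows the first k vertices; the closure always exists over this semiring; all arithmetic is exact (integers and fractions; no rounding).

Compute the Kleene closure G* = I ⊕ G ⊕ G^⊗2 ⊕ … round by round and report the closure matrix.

D(0):
  [∞, -∞, -∞, 75]
  [49, ∞, -∞, 63]
  [-∞, 34, ∞, -∞]
  [16, 57, 60, ∞]
D(1):
  [∞, -∞, -∞, 75]
  [49, ∞, -∞, 63]
  [-∞, 34, ∞, -∞]
  [16, 57, 60, ∞]
D(2):
  [∞, -∞, -∞, 75]
  [49, ∞, -∞, 63]
  [34, 34, ∞, 34]
  [49, 57, 60, ∞]
D(3):
  [∞, -∞, -∞, 75]
  [49, ∞, -∞, 63]
  [34, 34, ∞, 34]
  [49, 57, 60, ∞]
D(4):
  [∞, 57, 60, 75]
  [49, ∞, 60, 63]
  [34, 34, ∞, 34]
  [49, 57, 60, ∞]
Answer: G* = [[∞, 57, 60, 75], [49, ∞, 60, 63], [34, 34, ∞, 34], [49, 57, 60, ∞]]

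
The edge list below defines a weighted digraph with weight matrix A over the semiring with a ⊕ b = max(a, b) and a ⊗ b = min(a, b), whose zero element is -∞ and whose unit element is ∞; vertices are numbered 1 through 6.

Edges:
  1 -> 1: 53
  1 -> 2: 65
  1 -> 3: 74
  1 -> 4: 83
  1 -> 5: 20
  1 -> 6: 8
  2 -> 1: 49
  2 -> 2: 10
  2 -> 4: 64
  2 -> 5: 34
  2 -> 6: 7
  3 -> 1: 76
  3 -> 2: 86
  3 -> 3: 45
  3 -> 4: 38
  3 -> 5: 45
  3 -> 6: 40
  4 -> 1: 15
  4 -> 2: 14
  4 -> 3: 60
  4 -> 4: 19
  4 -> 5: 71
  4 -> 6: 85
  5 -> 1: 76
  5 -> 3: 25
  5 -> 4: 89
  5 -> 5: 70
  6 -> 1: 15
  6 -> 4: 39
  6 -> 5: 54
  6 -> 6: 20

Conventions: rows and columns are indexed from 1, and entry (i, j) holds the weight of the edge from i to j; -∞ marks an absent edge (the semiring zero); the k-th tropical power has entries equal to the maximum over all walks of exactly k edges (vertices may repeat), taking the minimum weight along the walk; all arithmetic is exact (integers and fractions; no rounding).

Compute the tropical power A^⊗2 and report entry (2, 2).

A^⊗2:
  [74, 74, 60, 64, 71, 83]
  [49, 49, 60, 49, 64, 64]
  [53, 65, 74, 76, 45, 40]
  [71, 60, 45, 71, 70, 40]
  [70, 65, 74, 76, 71, 85]
  [54, 15, 39, 54, 54, 39]
Key observation: the optimum is the walk 2->1->2, with weight 49 min 65 = 49.
Optimal value attained by: walk 2->1->2.
Answer: (A^⊗2)[2][2] = 49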